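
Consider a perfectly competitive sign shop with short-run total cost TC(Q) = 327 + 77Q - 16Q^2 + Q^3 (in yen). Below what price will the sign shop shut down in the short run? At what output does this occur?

The shutdown price is the minimum of AVC. VC = 77Q - 16Q^2 + Q^3, so AVC = 77 - 16Q + Q^2.
dAVC/dQ = -16 + 2Q = 0 gives Q = 8. min AVC = 77 - 16·8 + 8^2 = 13.
The firm shuts down for any P below ¥13.

¥13 per unit, at Q = 8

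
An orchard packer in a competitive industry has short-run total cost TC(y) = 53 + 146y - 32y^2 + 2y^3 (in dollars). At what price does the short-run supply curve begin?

Short-run supply begins at min AVC. From VC = 146y - 32y^2 + 2y^3, AVC = 146 - 32y + 2y^2.
dAVC/dy = -32 + 4y = 0 gives y = 8. min AVC = 146 - 32·8 + 2·8^2 = 18.
The firm shuts down for any P below $18.

$18 per unit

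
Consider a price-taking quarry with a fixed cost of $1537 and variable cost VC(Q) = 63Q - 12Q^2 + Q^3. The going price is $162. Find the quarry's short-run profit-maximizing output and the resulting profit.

AVC = 63 - 12Q + Q^2 has its minimum $27 at Q = 6; price $162 clears that bar, so the firm operates.
With MC = 63 - 24Q + 3Q^2, P = MC on the upward-sloping part at Q* = 11.
TR = 162·11 = 1782. TC = 1537 + 572 = 2109. Profit = 1782 − 2109 = -$327.
Shutting down would mean losing the fixed cost of $1537, so operating at a loss of $327 is better by $1210.

Profit = -$327 at Q = 11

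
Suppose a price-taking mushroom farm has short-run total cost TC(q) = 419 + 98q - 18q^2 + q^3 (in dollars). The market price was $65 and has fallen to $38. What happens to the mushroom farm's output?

Output falls from 11 to 10

MC = 98 - 36q + 3q^2; the shutdown threshold is min AVC = $17 (at q = 9).
At P = $65 ≥ min AVC, set P = MC on the rising branch: q = 11.
At P = $38 ≥ min AVC, set P = MC: q = 10. The firm stays open but cuts output.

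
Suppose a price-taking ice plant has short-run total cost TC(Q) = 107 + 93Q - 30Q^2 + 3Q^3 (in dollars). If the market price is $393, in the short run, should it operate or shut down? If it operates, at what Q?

From TC, MC = TC'(Q) = 93 - 60Q + 9Q^2 and AVC = VC/Q = 93 - 30Q + 3Q^2.
AVC hits its minimum where MC = AVC, at Q = 5, giving min AVC = 93 - 30·5 + 3·5^2 = $18.
Because $393 ≥ $18, revenue can cover variable cost; the firm operates.
Solving P = MC: -300 - 60Q + 9Q^2 = 0 ⇒ Q = -10/3 or 10. On the upward-sloping branch, Q* = 10.
Check: AVC at Q = 10 is $93 ≤ P, so revenue covers variable cost.
Profit = P·Q − TC = 393·10 − 1037 = $2893.

Produce at Q = 10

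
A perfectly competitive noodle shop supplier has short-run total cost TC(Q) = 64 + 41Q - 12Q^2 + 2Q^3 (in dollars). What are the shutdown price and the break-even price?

Shutdown price = $23; break-even price = $41

AVC = 41 - 12Q + 2Q^2; minimized at Q = 3, giving min AVC = $23. That is the shutdown price.
ATC = 64/Q + 41 - 12Q + 2Q^2. Setting dATC/dQ = −64/Q^2 − 12 + 4Q = 0 gives Q = 4 (since 4·4^3 − 12·4^2 = 64).
min ATC = 64/4 + 41 − 12·4 + 2·4^2 = $41. That is the break-even price.
For $23 ≤ P < $41 the firm produces at a loss; below $23 it shuts down.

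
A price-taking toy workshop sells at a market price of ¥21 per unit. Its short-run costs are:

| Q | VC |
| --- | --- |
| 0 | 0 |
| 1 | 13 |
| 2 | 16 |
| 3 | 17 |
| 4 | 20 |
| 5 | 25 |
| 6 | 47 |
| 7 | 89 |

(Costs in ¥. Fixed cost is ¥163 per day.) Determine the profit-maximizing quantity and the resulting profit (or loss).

Profit at each row (π = 21Q − TC): Q=0: -163; Q=1: -155; Q=2: -137; Q=3: -117; Q=4: -99; Q=5: -83; Q=6: -84; Q=7: -105.
Profit is maximized at Q = 5. AVC there is 25/5 = ¥5 ≤ P, so producing beats shutting down (which would give -¥163).

Q = 5; profit = -¥83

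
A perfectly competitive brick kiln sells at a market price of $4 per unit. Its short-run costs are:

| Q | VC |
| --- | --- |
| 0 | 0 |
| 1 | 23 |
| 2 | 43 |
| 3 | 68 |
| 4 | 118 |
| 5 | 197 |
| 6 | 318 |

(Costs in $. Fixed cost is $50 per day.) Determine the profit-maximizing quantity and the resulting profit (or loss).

Q = 0 (shut down); profit = -$50

Tabulate TR − TC: Q=0: -50; Q=1: -69; Q=2: -85; Q=3: -106; Q=4: -152; Q=5: -227; Q=6: -344.
Profit is highest at Q = 0. Equivalently, the lowest AVC in the table is 43/2 ≈ $21.50 at Q = 2, and P = $4 falls below it — price never covers variable cost, so the firm shuts down and loses only its fixed cost.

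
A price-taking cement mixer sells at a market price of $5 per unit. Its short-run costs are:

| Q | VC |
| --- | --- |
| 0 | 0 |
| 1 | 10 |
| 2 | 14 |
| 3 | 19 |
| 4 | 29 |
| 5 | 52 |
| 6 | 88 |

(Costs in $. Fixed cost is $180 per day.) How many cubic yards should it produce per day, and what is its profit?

Q = 0 (shut down); profit = -$180

Tabulate TR − TC: Q=0: -180; Q=1: -185; Q=2: -184; Q=3: -184; Q=4: -189; Q=5: -207; Q=6: -238.
Profit is highest at Q = 0. Equivalently, the lowest AVC in the table is 19/3 ≈ $6.33 at Q = 3, and P = $5 falls below it — price never covers variable cost, so the firm shuts down and loses only its fixed cost.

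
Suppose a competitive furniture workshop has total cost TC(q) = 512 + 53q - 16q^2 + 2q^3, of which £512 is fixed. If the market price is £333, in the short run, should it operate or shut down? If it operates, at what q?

Produce at q = 10

Strip out fixed cost: VC = 53q - 16q^2 + 2q^3. Then AVC = 53 - 16q + 2q^2 and MC = 53 - 32q + 6q^2.
AVC hits its minimum where MC = AVC, at q = 4, giving min AVC = 53 - 16·4 + 2·4^2 = £21.
Since P = £333 ≥ min AVC = £21, price covers variable cost and the firm should produce.
Set P = MC: 333 = 53 - 32q + 6q^2 → -280 - 32q + 6q^2 = 0. The roots are q = -14/3 and q = 10; the profit-maximizing output is on the rising part of MC, so q* = 10.
Check: AVC at q = 10 is £93 ≤ P, so revenue covers variable cost.
Profit = P·q − TC = 333·10 − 1442 = £1888.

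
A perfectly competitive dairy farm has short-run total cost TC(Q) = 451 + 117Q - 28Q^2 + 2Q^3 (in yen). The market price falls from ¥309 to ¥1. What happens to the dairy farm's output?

MC = 117 - 56Q + 6Q^2; the shutdown threshold is min AVC = ¥19 (at Q = 7).
With P = ¥309 above the shutdown price, P = MC gives Q = 12.
At P = ¥1 < min AVC = ¥19, price no longer covers variable cost at any output, so the firm shuts down: Q = 0.

Output falls from 12 to 0 (the firm shuts down)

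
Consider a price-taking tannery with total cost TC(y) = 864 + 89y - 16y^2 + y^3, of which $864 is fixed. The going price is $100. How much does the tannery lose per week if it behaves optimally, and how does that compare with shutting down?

AVC = 89 - 16y + y^2 has its minimum $25 at y = 8; price $100 clears that bar, so the firm operates.
MC = 89 - 32y + 3y^2. Setting P = MC and taking the root on the rising branch gives y* = 11.
TR = 100·11 = 1100. TC = 864 + 374 = 1238. Profit = 1100 − 1238 = -$138.
Shutting down would mean losing the fixed cost of $864, so operating at a loss of $138 is better by $726.

Profit = -$138 at y = 11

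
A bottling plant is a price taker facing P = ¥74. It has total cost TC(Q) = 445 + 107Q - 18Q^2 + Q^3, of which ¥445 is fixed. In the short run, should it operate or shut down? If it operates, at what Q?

From TC, MC = TC'(Q) = 107 - 36Q + 3Q^2 and AVC = VC/Q = 107 - 18Q + Q^2.
AVC is minimized where dAVC/dQ = -18 + 2Q = 0, at Q = 9; min AVC = 107 - 18·9 + 9^2 = ¥26.
Since P = ¥74 ≥ min AVC = ¥26, price covers variable cost and the firm should produce.
P = MC gives 33 - 36Q + 3Q^2 = 0, with roots 1 and 11. Take the larger (rising MC): Q* = 11.
Check: AVC at Q = 11 is ¥30 ≤ P, so revenue covers variable cost.
Profit = P·Q − TC = 74·11 − 775 = ¥39.

Produce at Q = 11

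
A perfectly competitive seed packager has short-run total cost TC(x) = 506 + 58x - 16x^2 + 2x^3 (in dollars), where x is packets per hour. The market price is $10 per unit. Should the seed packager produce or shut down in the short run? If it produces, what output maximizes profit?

Shut down

From TC, MC = TC'(x) = 58 - 32x + 6x^2 and AVC = VC/x = 58 - 16x + 2x^2.
The AVC parabola has its vertex at x = 16/4 = 4, where AVC = 58 - 16·4 + 2·4^2 = $26.
Since P = $10 < min AVC = $26, price fails to cover variable cost at any output.
The firm minimizes its loss by shutting down and losing only its fixed cost of $506.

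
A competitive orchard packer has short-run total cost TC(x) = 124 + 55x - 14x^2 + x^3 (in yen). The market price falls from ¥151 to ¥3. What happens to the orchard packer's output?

MC = 55 - 28x + 3x^2; the shutdown threshold is min AVC = ¥6 (at x = 7).
With P = ¥151 above the shutdown price, P = MC gives x = 12.
At P = ¥3 < min AVC = ¥6, price no longer covers variable cost at any output, so the firm shuts down: x = 0.

Output falls from 12 to 0 (the firm shuts down)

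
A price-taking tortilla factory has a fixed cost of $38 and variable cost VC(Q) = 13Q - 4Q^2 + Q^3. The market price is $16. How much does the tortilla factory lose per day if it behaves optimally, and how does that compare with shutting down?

Profit = -$20 at Q = 3

AVC = 13 - 4Q + Q^2 has its minimum $9 at Q = 2; price $16 clears that bar, so the firm operates.
MC = 13 - 8Q + 3Q^2. Setting P = MC and taking the root on the rising branch gives Q* = 3.
TR = 16·3 = 48. TC = 38 + 30 = 68. Profit = 48 − 68 = -$20.
Shutting down would mean losing the fixed cost of $38, so operating at a loss of $20 is better by $18.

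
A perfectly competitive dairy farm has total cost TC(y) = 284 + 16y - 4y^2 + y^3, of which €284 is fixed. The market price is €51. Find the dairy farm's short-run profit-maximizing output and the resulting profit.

Profit = -€134 at y = 5

AVC = 16 - 4y + y^2 has its minimum €12 at y = 2; price €51 clears that bar, so the firm operates.
With MC = 16 - 8y + 3y^2, P = MC on the upward-sloping part at y* = 5.
TR = 51·5 = 255. TC = 284 + 105 = 389. Profit = 255 − 389 = -€134.
Shutting down would mean losing the fixed cost of €284, so operating at a loss of €134 is better by €150.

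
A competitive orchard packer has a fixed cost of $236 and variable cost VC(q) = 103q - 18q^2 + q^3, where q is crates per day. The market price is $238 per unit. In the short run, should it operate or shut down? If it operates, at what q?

Produce at q = 15

Variable cost is VC = 103q - 18q^2 + q^3, so AVC = VC/q = 103 - 18q + q^2 and MC = dTC/dq = 103 - 36q + 3q^2.
AVC hits its minimum where MC = AVC, at q = 9, giving min AVC = 103 - 18·9 + 9^2 = $22.
Because $238 ≥ $22, revenue can cover variable cost; the firm operates.
P = MC gives -135 - 36q + 3q^2 = 0, with roots -3 and 15. Take the larger (rising MC): q* = 15.
Check: AVC at q = 15 is $58 ≤ P, so revenue covers variable cost.
Profit = P·q − TC = 238·15 − 1106 = $2464.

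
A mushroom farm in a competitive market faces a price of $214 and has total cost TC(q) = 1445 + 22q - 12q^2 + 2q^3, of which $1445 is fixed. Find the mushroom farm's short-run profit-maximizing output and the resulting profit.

Profit = -$165 at q = 8

AVC = 22 - 12q + 2q^2 has its minimum $4 at q = 3; price $214 clears that bar, so the firm operates.
With MC = 22 - 24q + 6q^2, P = MC on the upward-sloping part at q* = 8.
TR = 214·8 = 1712. TC = 1445 + 432 = 1877. Profit = 1712 − 1877 = -$165.
That loss of $165 beats the $1445 the firm would lose by shutting down; producing recovers $1280 of fixed cost.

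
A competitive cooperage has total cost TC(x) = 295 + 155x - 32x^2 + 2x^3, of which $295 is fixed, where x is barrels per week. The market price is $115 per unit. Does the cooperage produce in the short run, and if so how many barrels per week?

Variable cost is VC = 155x - 32x^2 + 2x^3, so AVC = VC/x = 155 - 32x + 2x^2 and MC = dTC/dx = 155 - 64x + 6x^2.
The AVC parabola has its vertex at x = 32/4 = 8, where AVC = 155 - 32·8 + 2·8^2 = $27.
P = $115 exceeds min AVC = $27, so the firm stays open.
Solving P = MC: 40 - 64x + 6x^2 = 0 ⇒ x = 2/3 or 10. On the upward-sloping branch, x* = 10.
Check: AVC at x = 10 is $35 ≤ P, so revenue covers variable cost.
Profit = P·x − TC = 115·10 − 645 = $505.

Produce at x = 10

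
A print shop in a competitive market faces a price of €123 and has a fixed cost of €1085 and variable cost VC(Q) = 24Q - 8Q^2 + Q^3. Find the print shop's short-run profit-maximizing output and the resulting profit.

Profit = -€275 at Q = 9

AVC = 24 - 8Q + Q^2 has its minimum €8 at Q = 4; price €123 clears that bar, so the firm operates.
MC = 24 - 16Q + 3Q^2. Setting P = MC and taking the root on the rising branch gives Q* = 9.
TR = 123·9 = 1107. TC = 1085 + 297 = 1382. Profit = 1107 − 1382 = -€275.
That loss of €275 beats the €1085 the firm would lose by shutting down; producing recovers €810 of fixed cost.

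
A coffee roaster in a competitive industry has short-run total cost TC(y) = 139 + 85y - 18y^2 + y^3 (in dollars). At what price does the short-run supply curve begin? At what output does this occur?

Short-run supply begins at min AVC. From VC = 85y - 18y^2 + y^3, AVC = 85 - 18y + y^2.
dAVC/dy = -18 + 2y = 0 gives y = 9. min AVC = 85 - 18·9 + 9^2 = 4.
The firm shuts down for any P below $4.

$4 per unit, at y = 9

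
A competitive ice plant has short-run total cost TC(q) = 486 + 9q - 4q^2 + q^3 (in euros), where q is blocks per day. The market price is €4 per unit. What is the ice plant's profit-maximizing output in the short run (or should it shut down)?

Shut down

Strip out fixed cost: VC = 9q - 4q^2 + q^3. Then AVC = 9 - 4q + q^2 and MC = 9 - 8q + 3q^2.
AVC hits its minimum where MC = AVC, at q = 2, giving min AVC = 9 - 4·2 + 2^2 = €5.
With P < min AVC (€4 < €5), every unit sold adds to the loss.
Shutting down limits the loss to fixed cost, €486.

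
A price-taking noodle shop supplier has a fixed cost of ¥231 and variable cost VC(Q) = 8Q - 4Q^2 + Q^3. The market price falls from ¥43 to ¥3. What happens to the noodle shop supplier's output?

Output falls from 5 to 0 (the firm shuts down)

AVC = 8 - 4Q + Q^2, minimized at Q = 2 where min AVC = ¥4. MC = 8 - 8Q + 3Q^2.
At P = ¥43 ≥ min AVC, set P = MC on the rising branch: Q = 5.
At P = ¥3 < min AVC = ¥4, price no longer covers variable cost at any output, so the firm shuts down: Q = 0.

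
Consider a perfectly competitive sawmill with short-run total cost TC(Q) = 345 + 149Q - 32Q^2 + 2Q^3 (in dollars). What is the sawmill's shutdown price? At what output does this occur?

$21 per unit, at Q = 8

The firm shuts down when price falls below the minimum of average variable cost. AVC = VC/Q = 149 - 32Q + 2Q^2.
dAVC/dQ = -32 + 4Q = 0 gives Q = 8. min AVC = 149 - 32·8 + 2·8^2 = 21.
The firm shuts down for any P below $21.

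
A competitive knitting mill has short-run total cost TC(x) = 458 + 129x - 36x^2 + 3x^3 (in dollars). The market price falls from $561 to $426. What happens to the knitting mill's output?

MC = 129 - 72x + 9x^2; the shutdown threshold is min AVC = $21 (at x = 6).
At P = $561 ≥ min AVC, set P = MC on the rising branch: x = 12.
At P = $426 ≥ min AVC, set P = MC: x = 11. The firm stays open but cuts output.

Output falls from 12 to 11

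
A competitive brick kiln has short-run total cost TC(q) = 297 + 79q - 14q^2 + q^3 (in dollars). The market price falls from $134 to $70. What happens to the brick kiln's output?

Output falls from 11 to 9

AVC = 79 - 14q + q^2, minimized at q = 7 where min AVC = $30. MC = 79 - 28q + 3q^2.
At P = $134 ≥ min AVC, set P = MC on the rising branch: q = 11.
At P = $70 ≥ min AVC, set P = MC: q = 9. The firm stays open but cuts output.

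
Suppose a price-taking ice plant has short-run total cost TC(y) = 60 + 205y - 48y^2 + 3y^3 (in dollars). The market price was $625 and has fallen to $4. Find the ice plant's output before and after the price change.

AVC = 205 - 48y + 3y^2, minimized at y = 8 where min AVC = $13. MC = 205 - 96y + 9y^2.
With P = $625 above the shutdown price, P = MC gives y = 14.
At P = $4 < min AVC = $13, price no longer covers variable cost at any output, so the firm shuts down: y = 0.

Output falls from 14 to 0 (the firm shuts down)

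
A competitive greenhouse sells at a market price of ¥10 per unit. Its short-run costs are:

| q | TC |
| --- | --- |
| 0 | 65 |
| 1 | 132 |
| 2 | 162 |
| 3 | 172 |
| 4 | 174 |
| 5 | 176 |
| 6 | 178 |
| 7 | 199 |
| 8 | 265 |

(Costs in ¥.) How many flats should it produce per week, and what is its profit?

q = 0 (shut down); profit = -¥65

Tabulate TR − TC: q=0: -65; q=1: -122; q=2: -142; q=3: -142; q=4: -134; q=5: -126; q=6: -118; q=7: -129; q=8: -185.
Profit is highest at q = 0. Equivalently, the lowest AVC in the table is 113/6 ≈ ¥18.83 at q = 6, and P = ¥10 falls below it — price never covers variable cost, so the firm shuts down and loses only its fixed cost.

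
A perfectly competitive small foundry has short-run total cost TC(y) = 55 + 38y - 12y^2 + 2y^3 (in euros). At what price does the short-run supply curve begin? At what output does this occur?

€20 per unit, at y = 3

The firm shuts down when price falls below the minimum of average variable cost. AVC = VC/y = 38 - 12y + 2y^2.
dAVC/dy = -12 + 4y = 0 gives y = 3. min AVC = 38 - 12·3 + 2·3^2 = 20.
So the shutdown price is €20.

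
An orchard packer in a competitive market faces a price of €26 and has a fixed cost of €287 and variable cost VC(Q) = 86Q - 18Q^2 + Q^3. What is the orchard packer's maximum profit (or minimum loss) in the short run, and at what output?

AVC = 86 - 18Q + Q^2 has its minimum €5 at Q = 9; price €26 clears that bar, so the firm operates.
With MC = 86 - 36Q + 3Q^2, P = MC on the upward-sloping part at Q* = 10.
TR = 26·10 = 260. TC = 287 + 60 = 347. Profit = 260 − 347 = -€87.
Shutting down would mean losing the fixed cost of €287, so operating at a loss of €87 is better by €200.

Profit = -€87 at Q = 10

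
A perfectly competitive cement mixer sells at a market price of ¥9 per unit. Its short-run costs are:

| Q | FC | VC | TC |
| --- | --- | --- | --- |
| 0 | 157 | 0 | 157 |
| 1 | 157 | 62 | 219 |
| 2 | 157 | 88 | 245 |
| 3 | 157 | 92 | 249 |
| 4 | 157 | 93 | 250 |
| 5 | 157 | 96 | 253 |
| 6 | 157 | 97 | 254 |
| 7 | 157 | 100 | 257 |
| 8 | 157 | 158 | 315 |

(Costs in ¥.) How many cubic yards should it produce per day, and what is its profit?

Q = 0 (shut down); profit = -¥157

Tabulate TR − TC: Q=0: -157; Q=1: -210; Q=2: -227; Q=3: -222; Q=4: -214; Q=5: -208; Q=6: -200; Q=7: -194; Q=8: -243.
Profit is highest at Q = 0. Equivalently, the lowest AVC in the table is 100/7 ≈ ¥14.29 at Q = 7, and P = ¥9 falls below it — price never covers variable cost, so the firm shuts down and loses only its fixed cost.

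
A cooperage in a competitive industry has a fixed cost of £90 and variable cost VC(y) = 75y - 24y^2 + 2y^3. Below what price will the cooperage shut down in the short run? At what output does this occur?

£3 per unit, at y = 6

The shutdown price is the minimum of AVC. VC = 75y - 24y^2 + 2y^3, so AVC = 75 - 24y + 2y^2.
At the minimum of AVC, MC = AVC. MC = 75 - 48y + 6y^2; setting MC = AVC gives 4y^2 - 24y = 0, so y = 6. min AVC = 3.
The firm shuts down for any P below £3.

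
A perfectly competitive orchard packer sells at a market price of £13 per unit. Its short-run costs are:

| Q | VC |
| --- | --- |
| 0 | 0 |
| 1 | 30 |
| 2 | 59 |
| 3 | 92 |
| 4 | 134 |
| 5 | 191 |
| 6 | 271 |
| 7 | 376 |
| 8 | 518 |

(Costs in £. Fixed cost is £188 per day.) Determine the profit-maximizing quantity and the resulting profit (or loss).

Q = 0 (shut down); profit = -£188

Profit at each row (π = 13Q − TC): Q=0: -188; Q=1: -205; Q=2: -221; Q=3: -241; Q=4: -270; Q=5: -314; Q=6: -381; Q=7: -473; Q=8: -602.
Profit is highest at Q = 0. Equivalently, the lowest AVC in the table is 59/2 ≈ £29.50 at Q = 2, and P = £13 falls below it — price never covers variable cost, so the firm shuts down and loses only its fixed cost.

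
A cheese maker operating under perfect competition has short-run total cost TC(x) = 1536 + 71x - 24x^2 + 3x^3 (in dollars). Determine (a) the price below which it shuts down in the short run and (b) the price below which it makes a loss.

Shutdown price = min AVC. AVC = 71 - 24x + 3x^2, with vertex at x = 4 and minimum $23.
ATC = 1536/x + 71 - 24x + 3x^2. Setting dATC/dx = −1536/x^2 − 24 + 6x = 0 gives x = 8 (since 6·8^3 − 24·8^2 = 1536).
min ATC = 1536/8 + 71 − 24·8 + 3·8^2 = $263. That is the break-even price.
For $23 ≤ P < $263 the firm produces at a loss; below $23 it shuts down.

Shutdown price = $23; break-even price = $263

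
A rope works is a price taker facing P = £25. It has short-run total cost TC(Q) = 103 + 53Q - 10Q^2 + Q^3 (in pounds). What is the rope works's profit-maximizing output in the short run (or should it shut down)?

Shut down

Strip out fixed cost: VC = 53Q - 10Q^2 + Q^3. Then AVC = 53 - 10Q + Q^2 and MC = 53 - 20Q + 3Q^2.
The AVC parabola has its vertex at Q = 10/2 = 5, where AVC = 53 - 10·5 + 5^2 = £28.
Since P = £25 < min AVC = £28, price fails to cover variable cost at any output.
Shutting down limits the loss to fixed cost, £103.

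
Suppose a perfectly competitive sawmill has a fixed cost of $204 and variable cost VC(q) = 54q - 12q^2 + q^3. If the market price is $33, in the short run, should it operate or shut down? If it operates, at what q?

From TC, MC = TC'(q) = 54 - 24q + 3q^2 and AVC = VC/q = 54 - 12q + q^2.
AVC is minimized where dAVC/dq = -12 + 2q = 0, at q = 6; min AVC = 54 - 12·6 + 6^2 = $18.
P = $33 exceeds min AVC = $18, so the firm stays open.
Set P = MC: 33 = 54 - 24q + 3q^2 → 21 - 24q + 3q^2 = 0. The roots are q = 1 and q = 7; the profit-maximizing output is on the rising part of MC, so q* = 7.
Check: AVC at q = 7 is $19 ≤ P, so revenue covers variable cost.
Profit = P·q − TC = 33·7 − 337 = -$106, a loss, but smaller than the $204 fixed cost the firm would lose by shutting down.

Produce at q = 7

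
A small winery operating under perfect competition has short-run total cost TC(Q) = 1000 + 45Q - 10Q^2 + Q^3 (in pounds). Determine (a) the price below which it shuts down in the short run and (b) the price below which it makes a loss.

Shutdown price = £20; break-even price = £145

AVC = 45 - 10Q + Q^2; minimized at Q = 5, giving min AVC = £20. That is the shutdown price.
ATC = 1000/Q + 45 - 10Q + Q^2. Setting dATC/dQ = −1000/Q^2 − 10 + 2Q = 0 gives Q = 10 (since 2·10^3 − 10·10^2 = 1000).
min ATC = 1000/10 + 45 − 10·10 + 10^2 = £145. That is the break-even price.
Between these two prices the firm operates at a loss; above £145 it earns a profit.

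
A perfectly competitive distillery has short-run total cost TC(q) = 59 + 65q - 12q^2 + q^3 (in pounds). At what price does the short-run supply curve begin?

£29 per unit

The firm shuts down when price falls below the minimum of average variable cost. AVC = VC/q = 65 - 12q + q^2.
dAVC/dq = -12 + 2q = 0 gives q = 6. min AVC = 65 - 12·6 + 6^2 = 29.
The firm shuts down for any P below £29.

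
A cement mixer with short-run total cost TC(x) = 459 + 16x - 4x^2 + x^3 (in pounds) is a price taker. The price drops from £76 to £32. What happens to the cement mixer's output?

AVC = 16 - 4x + x^2, minimized at x = 2 where min AVC = £12. MC = 16 - 8x + 3x^2.
At P = £76 ≥ min AVC, set P = MC on the rising branch: x = 6.
At P = £32 ≥ min AVC, set P = MC: x = 4. The firm stays open but cuts output.

Output falls from 6 to 4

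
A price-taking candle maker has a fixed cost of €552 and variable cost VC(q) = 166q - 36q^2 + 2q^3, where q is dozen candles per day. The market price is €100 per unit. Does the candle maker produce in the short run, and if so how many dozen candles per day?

Produce at q = 11

Variable cost is VC = 166q - 36q^2 + 2q^3, so AVC = VC/q = 166 - 36q + 2q^2 and MC = dTC/dq = 166 - 72q + 6q^2.
The AVC parabola has its vertex at q = 36/4 = 9, where AVC = 166 - 36·9 + 2·9^2 = €4.
P = €100 exceeds min AVC = €4, so the firm stays open.
Set P = MC: 100 = 166 - 72q + 6q^2 → 66 - 72q + 6q^2 = 0. The roots are q = 1 and q = 11; the profit-maximizing output is on the rising part of MC, so q* = 11.
Check: AVC at q = 11 is €12 ≤ P, so revenue covers variable cost.
Profit = P·q − TC = 100·11 − 684 = €416.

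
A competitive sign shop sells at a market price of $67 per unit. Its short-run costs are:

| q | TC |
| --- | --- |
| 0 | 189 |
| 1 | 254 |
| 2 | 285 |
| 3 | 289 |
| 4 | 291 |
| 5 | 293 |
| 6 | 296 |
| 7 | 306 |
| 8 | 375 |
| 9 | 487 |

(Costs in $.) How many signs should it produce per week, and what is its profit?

q = 7; profit = $163

Compute π = P·q − TC at each output: q=0: -189; q=1: -187; q=2: -151; q=3: -88; q=4: -23; q=5: 42; q=6: 106; q=7: 163; q=8: 161; q=9: 116.
Profit is maximized at q = 7. AVC there is 117/7 = $16.71 ≤ P, so producing beats shutting down (which would give -$189).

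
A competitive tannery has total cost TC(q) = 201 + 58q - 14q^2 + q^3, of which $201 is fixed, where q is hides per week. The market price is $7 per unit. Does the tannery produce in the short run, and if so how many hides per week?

Shut down

Strip out fixed cost: VC = 58q - 14q^2 + q^3. Then AVC = 58 - 14q + q^2 and MC = 58 - 28q + 3q^2.
AVC hits its minimum where MC = AVC, at q = 7, giving min AVC = 58 - 14·7 + 7^2 = $9.
With P < min AVC ($7 < $9), every unit sold adds to the loss.
Shutting down limits the loss to fixed cost, $201.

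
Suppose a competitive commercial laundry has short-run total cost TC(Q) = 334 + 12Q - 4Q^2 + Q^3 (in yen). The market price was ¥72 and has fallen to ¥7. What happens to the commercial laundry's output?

Output falls from 6 to 0 (the firm shuts down)

AVC = 12 - 4Q + Q^2, minimized at Q = 2 where min AVC = ¥8. MC = 12 - 8Q + 3Q^2.
At P = ¥72 ≥ min AVC, set P = MC on the rising branch: Q = 6.
At P = ¥7 < min AVC = ¥8, price no longer covers variable cost at any output, so the firm shuts down: Q = 0.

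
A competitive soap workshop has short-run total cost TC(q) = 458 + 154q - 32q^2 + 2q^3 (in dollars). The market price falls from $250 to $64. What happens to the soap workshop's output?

AVC = 154 - 32q + 2q^2, minimized at q = 8 where min AVC = $26. MC = 154 - 64q + 6q^2.
At P = $250 ≥ min AVC, set P = MC on the rising branch: q = 12.
At P = $64 ≥ min AVC, set P = MC: q = 9. The firm stays open but cuts output.

Output falls from 12 to 9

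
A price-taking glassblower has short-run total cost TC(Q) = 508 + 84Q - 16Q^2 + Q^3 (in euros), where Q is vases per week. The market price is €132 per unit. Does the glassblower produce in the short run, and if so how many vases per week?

From TC, MC = TC'(Q) = 84 - 32Q + 3Q^2 and AVC = VC/Q = 84 - 16Q + Q^2.
AVC hits its minimum where MC = AVC, at Q = 8, giving min AVC = 84 - 16·8 + 8^2 = €20.
Since P = €132 ≥ min AVC = €20, price covers variable cost and the firm should produce.
P = MC gives -48 - 32Q + 3Q^2 = 0, with roots -4/3 and 12. Take the larger (rising MC): Q* = 12.
Check: AVC at Q = 12 is €36 ≤ P, so revenue covers variable cost.
Profit = P·Q − TC = 132·12 − 940 = €644.

Produce at Q = 12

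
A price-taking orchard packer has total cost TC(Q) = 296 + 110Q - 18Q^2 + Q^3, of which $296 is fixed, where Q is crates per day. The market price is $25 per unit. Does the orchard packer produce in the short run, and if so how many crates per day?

Shut down

From TC, MC = TC'(Q) = 110 - 36Q + 3Q^2 and AVC = VC/Q = 110 - 18Q + Q^2.
The AVC parabola has its vertex at Q = 18/2 = 9, where AVC = 110 - 18·9 + 9^2 = $29.
With P < min AVC ($25 < $29), every unit sold adds to the loss.
The firm minimizes its loss by shutting down and losing only its fixed cost of $296.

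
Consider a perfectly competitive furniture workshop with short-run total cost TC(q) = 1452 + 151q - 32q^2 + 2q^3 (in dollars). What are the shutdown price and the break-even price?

AVC = 151 - 32q + 2q^2; minimized at q = 8, giving min AVC = $23. That is the shutdown price.
ATC = 1452/q + 151 - 32q + 2q^2. Setting dATC/dq = −1452/q^2 − 32 + 4q = 0 gives q = 11 (since 4·11^3 − 32·11^2 = 1452).
min ATC = 1452/11 + 151 − 32·11 + 2·11^2 = $173. That is the break-even price.
Between these two prices the firm operates at a loss; above $173 it earns a profit.

Shutdown price = $23; break-even price = $173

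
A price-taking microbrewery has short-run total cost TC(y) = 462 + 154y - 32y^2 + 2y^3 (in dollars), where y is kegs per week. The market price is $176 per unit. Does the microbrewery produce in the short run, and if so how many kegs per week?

Produce at y = 11

Variable cost is VC = 154y - 32y^2 + 2y^3, so AVC = VC/y = 154 - 32y + 2y^2 and MC = dTC/dy = 154 - 64y + 6y^2.
AVC hits its minimum where MC = AVC, at y = 8, giving min AVC = 154 - 32·8 + 2·8^2 = $26.
Because $176 ≥ $26, revenue can cover variable cost; the firm operates.
P = MC gives -22 - 64y + 6y^2 = 0, with roots -1/3 and 11. Take the larger (rising MC): y* = 11.
Check: AVC at y = 11 is $44 ≤ P, so revenue covers variable cost.
Profit = P·y − TC = 176·11 − 946 = $990.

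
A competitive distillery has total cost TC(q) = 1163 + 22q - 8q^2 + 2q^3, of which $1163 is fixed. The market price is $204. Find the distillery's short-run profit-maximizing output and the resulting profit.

AVC = 22 - 8q + 2q^2 has its minimum $14 at q = 2; price $204 clears that bar, so the firm operates.
With MC = 22 - 16q + 6q^2, P = MC on the upward-sloping part at q* = 7.
TR = 204·7 = 1428. TC = 1163 + 448 = 1611. Profit = 1428 − 1611 = -$183.
By producing, the firm covers all variable cost plus $980 of fixed cost; shutting down would lose the full $1163.

Profit = -$183 at q = 7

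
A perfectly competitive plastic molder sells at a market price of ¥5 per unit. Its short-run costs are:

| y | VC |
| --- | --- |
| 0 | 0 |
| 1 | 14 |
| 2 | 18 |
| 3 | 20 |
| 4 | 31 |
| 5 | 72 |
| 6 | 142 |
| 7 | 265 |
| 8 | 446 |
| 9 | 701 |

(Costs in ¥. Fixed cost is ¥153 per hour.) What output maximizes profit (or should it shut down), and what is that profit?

y = 0 (shut down); profit = -¥153

Compute π = P·y − TC at each output: y=0: -153; y=1: -162; y=2: -161; y=3: -158; y=4: -164; y=5: -200; y=6: -265; y=7: -383; y=8: -559; y=9: -809.
Profit is highest at y = 0. Equivalently, the lowest AVC in the table is 20/3 ≈ ¥6.67 at y = 3, and P = ¥5 falls below it — price never covers variable cost, so the firm shuts down and loses only its fixed cost.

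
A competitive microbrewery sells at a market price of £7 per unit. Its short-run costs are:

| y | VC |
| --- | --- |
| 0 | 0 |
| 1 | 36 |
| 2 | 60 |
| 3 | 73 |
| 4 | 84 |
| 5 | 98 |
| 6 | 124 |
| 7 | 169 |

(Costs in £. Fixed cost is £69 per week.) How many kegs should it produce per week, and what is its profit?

y = 0 (shut down); profit = -£69

Profit at each row (π = 7y − TC): y=0: -69; y=1: -98; y=2: -115; y=3: -121; y=4: -125; y=5: -132; y=6: -151; y=7: -189.
Profit is highest at y = 0. Equivalently, the lowest AVC in the table is 98/5 ≈ £19.60 at y = 5, and P = £7 falls below it — price never covers variable cost, so the firm shuts down and loses only its fixed cost.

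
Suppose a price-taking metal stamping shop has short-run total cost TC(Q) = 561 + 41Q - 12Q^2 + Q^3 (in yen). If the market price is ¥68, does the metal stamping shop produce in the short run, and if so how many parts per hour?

Variable cost is VC = 41Q - 12Q^2 + Q^3, so AVC = VC/Q = 41 - 12Q + Q^2 and MC = dTC/dQ = 41 - 24Q + 3Q^2.
The AVC parabola has its vertex at Q = 12/2 = 6, where AVC = 41 - 12·6 + 6^2 = ¥5.
Because ¥68 ≥ ¥5, revenue can cover variable cost; the firm operates.
Set P = MC: 68 = 41 - 24Q + 3Q^2 → -27 - 24Q + 3Q^2 = 0. The roots are Q = -1 and Q = 9; the profit-maximizing output is on the rising part of MC, so Q* = 9.
Check: AVC at Q = 9 is ¥14 ≤ P, so revenue covers variable cost.
Profit = P·Q − TC = 68·9 − 687 = -¥75, a loss, but smaller than the ¥561 fixed cost the firm would lose by shutting down.

Produce at Q = 9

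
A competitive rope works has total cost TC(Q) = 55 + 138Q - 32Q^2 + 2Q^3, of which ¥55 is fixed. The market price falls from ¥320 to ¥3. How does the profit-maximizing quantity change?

MC = 138 - 64Q + 6Q^2; the shutdown threshold is min AVC = ¥10 (at Q = 8).
With P = ¥320 above the shutdown price, P = MC gives Q = 13.
At P = ¥3 < min AVC = ¥10, price no longer covers variable cost at any output, so the firm shuts down: Q = 0.

Output falls from 13 to 0 (the firm shuts down)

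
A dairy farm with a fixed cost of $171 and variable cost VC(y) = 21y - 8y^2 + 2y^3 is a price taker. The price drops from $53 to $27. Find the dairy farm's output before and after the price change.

Output falls from 4 to 3

AVC = 21 - 8y + 2y^2, minimized at y = 2 where min AVC = $13. MC = 21 - 16y + 6y^2.
With P = $53 above the shutdown price, P = MC gives y = 4.
At P = $27 ≥ min AVC, set P = MC: y = 3. The firm stays open but cuts output.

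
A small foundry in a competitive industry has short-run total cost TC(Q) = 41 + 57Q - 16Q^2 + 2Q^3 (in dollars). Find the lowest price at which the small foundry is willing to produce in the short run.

The firm shuts down when price falls below the minimum of average variable cost. AVC = VC/Q = 57 - 16Q + 2Q^2.
At the minimum of AVC, MC = AVC. MC = 57 - 32Q + 6Q^2; setting MC = AVC gives 4Q^2 - 16Q = 0, so Q = 4. min AVC = 25.
For P < $25 the firm produces nothing.

$25 per unit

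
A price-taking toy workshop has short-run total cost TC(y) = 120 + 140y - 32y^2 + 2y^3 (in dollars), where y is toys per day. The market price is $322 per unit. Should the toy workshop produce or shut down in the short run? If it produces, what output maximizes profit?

Produce at y = 13

From TC, MC = TC'(y) = 140 - 64y + 6y^2 and AVC = VC/y = 140 - 32y + 2y^2.
AVC hits its minimum where MC = AVC, at y = 8, giving min AVC = 140 - 32·8 + 2·8^2 = $12.
P = $322 exceeds min AVC = $12, so the firm stays open.
P = MC gives -182 - 64y + 6y^2 = 0, with roots -7/3 and 13. Take the larger (rising MC): y* = 13.
Check: AVC at y = 13 is $62 ≤ P, so revenue covers variable cost.
Profit = P·y − TC = 322·13 − 926 = $3260.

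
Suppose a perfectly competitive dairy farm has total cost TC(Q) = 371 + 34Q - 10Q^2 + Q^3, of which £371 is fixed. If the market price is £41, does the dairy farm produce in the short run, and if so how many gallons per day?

Strip out fixed cost: VC = 34Q - 10Q^2 + Q^3. Then AVC = 34 - 10Q + Q^2 and MC = 34 - 20Q + 3Q^2.
The AVC parabola has its vertex at Q = 10/2 = 5, where AVC = 34 - 10·5 + 5^2 = £9.
Because £41 ≥ £9, revenue can cover variable cost; the firm operates.
Set P = MC: 41 = 34 - 20Q + 3Q^2 → -7 - 20Q + 3Q^2 = 0. The roots are Q = -1/3 and Q = 7; the profit-maximizing output is on the rising part of MC, so Q* = 7.
Check: AVC at Q = 7 is £13 ≤ P, so revenue covers variable cost.
Profit = P·Q − TC = 41·7 − 462 = -£175, a loss, but smaller than the £371 fixed cost the firm would lose by shutting down.

Produce at Q = 7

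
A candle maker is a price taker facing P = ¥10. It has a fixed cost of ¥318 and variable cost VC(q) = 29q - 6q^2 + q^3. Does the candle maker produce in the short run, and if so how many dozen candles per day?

Shut down

Strip out fixed cost: VC = 29q - 6q^2 + q^3. Then AVC = 29 - 6q + q^2 and MC = 29 - 12q + 3q^2.
The AVC parabola has its vertex at q = 6/2 = 3, where AVC = 29 - 6·3 + 3^2 = ¥20.
Since P = ¥10 < min AVC = ¥20, price fails to cover variable cost at any output.
Shutting down limits the loss to fixed cost, ¥318.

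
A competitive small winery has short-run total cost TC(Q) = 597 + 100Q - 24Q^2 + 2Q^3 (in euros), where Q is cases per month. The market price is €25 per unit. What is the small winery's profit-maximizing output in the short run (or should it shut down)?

From TC, MC = TC'(Q) = 100 - 48Q + 6Q^2 and AVC = VC/Q = 100 - 24Q + 2Q^2.
AVC is minimized where dAVC/dQ = -24 + 4Q = 0, at Q = 6; min AVC = 100 - 24·6 + 2·6^2 = €28.
With P < min AVC (€25 < €28), every unit sold adds to the loss.
The firm minimizes its loss by shutting down and losing only its fixed cost of €597.

Shut down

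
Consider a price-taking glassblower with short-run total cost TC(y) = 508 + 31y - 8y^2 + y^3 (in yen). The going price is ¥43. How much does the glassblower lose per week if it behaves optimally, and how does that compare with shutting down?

Profit = -¥364 at y = 6

AVC = 31 - 8y + y^2 has its minimum ¥15 at y = 4; price ¥43 clears that bar, so the firm operates.
With MC = 31 - 16y + 3y^2, P = MC on the upward-sloping part at y* = 6.
TR = 43·6 = 258. TC = 508 + 114 = 622. Profit = 258 − 622 = -¥364.
By producing, the firm covers all variable cost plus ¥144 of fixed cost; shutting down would lose the full ¥508.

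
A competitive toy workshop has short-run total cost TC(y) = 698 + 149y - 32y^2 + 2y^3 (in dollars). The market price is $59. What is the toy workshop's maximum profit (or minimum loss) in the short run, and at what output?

Profit = -$374 at y = 9

AVC = 149 - 32y + 2y^2 has its minimum $21 at y = 8; price $59 clears that bar, so the firm operates.
MC = 149 - 64y + 6y^2. Setting P = MC and taking the root on the rising branch gives y* = 9.
TR = 59·9 = 531. TC = 698 + 207 = 905. Profit = 531 − 905 = -$374.
By producing, the firm covers all variable cost plus $324 of fixed cost; shutting down would lose the full $698.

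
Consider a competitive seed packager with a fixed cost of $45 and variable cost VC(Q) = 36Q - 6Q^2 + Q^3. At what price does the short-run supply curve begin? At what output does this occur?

$27 per unit, at Q = 3

The firm shuts down when price falls below the minimum of average variable cost. AVC = VC/Q = 36 - 6Q + Q^2.
dAVC/dQ = -6 + 2Q = 0 gives Q = 3. min AVC = 36 - 6·3 + 3^2 = 27.
So the shutdown price is $27.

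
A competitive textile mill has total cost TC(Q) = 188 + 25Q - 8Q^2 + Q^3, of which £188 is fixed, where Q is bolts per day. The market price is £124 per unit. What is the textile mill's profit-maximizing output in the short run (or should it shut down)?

Strip out fixed cost: VC = 25Q - 8Q^2 + Q^3. Then AVC = 25 - 8Q + Q^2 and MC = 25 - 16Q + 3Q^2.
AVC is minimized where dAVC/dQ = -8 + 2Q = 0, at Q = 4; min AVC = 25 - 8·4 + 4^2 = £9.
Since P = £124 ≥ min AVC = £9, price covers variable cost and the firm should produce.
Set P = MC: 124 = 25 - 16Q + 3Q^2 → -99 - 16Q + 3Q^2 = 0. The roots are Q = -11/3 and Q = 9; the profit-maximizing output is on the rising part of MC, so Q* = 9.
Check: AVC at Q = 9 is £34 ≤ P, so revenue covers variable cost.
Profit = P·Q − TC = 124·9 − 494 = £622.

Produce at Q = 9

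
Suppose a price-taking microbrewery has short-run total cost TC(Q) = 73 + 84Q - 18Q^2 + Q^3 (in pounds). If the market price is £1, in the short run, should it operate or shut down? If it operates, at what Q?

From TC, MC = TC'(Q) = 84 - 36Q + 3Q^2 and AVC = VC/Q = 84 - 18Q + Q^2.
The AVC parabola has its vertex at Q = 18/2 = 9, where AVC = 84 - 18·9 + 9^2 = £3.
Since P = £1 < min AVC = £3, price fails to cover variable cost at any output.
Best response: produce nothing and absorb the £73 fixed cost.

Shut down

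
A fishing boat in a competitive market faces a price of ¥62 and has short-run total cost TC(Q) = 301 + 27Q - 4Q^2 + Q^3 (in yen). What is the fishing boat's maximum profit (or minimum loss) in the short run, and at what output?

Profit = -¥151 at Q = 5

AVC = 27 - 4Q + Q^2 has its minimum ¥23 at Q = 2; price ¥62 clears that bar, so the firm operates.
MC = 27 - 8Q + 3Q^2. Setting P = MC and taking the root on the rising branch gives Q* = 5.
TR = 62·5 = 310. TC = 301 + 160 = 461. Profit = 310 − 461 = -¥151.
By producing, the firm covers all variable cost plus ¥150 of fixed cost; shutting down would lose the full ¥301.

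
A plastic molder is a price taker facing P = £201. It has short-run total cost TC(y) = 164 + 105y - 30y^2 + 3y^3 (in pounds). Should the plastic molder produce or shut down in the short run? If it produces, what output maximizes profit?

Produce at y = 8

Variable cost is VC = 105y - 30y^2 + 3y^3, so AVC = VC/y = 105 - 30y + 3y^2 and MC = dTC/dy = 105 - 60y + 9y^2.
The AVC parabola has its vertex at y = 30/6 = 5, where AVC = 105 - 30·5 + 3·5^2 = £30.
P = £201 exceeds min AVC = £30, so the firm stays open.
P = MC gives -96 - 60y + 9y^2 = 0, with roots -4/3 and 8. Take the larger (rising MC): y* = 8.
Check: AVC at y = 8 is £57 ≤ P, so revenue covers variable cost.
Profit = P·y − TC = 201·8 − 620 = £988.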